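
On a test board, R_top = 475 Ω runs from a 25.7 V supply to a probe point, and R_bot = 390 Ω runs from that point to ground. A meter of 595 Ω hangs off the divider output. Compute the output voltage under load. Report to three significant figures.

V_out ≈ 8.52 V

The load sits in parallel with R_bot: R_bot‖R_L = (390 × 595) / (390 + 595) = 235.6 Ω.
V_out = 25.7 × 235.6 / (475 + 235.6) = 25.7 × 235.6/710.6 = 8.52 V.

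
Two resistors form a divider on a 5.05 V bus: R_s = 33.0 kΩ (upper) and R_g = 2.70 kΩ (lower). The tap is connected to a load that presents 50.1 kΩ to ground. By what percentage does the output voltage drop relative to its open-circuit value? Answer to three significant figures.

The divider's output (Thévenin) resistance is R_s‖R_g = 2.496 kΩ.
Fractional drop under load = R_th/(R_th + R_L) = 2.496 / (2.496 + 50.1) = 0.04745.
So the output falls by 4.75 %.

4.75 %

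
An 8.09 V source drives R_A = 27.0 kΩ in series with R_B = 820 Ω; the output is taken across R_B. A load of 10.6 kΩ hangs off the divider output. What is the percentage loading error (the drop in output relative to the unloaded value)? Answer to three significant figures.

The divider's output (Thévenin) resistance is R_A‖R_B = 795.8 Ω.
Fractional drop under load = R_th/(R_th + R_L) = 795.8 / (795.8 + 10600) = 0.06984.
So the output falls by 6.98 %.

6.98 %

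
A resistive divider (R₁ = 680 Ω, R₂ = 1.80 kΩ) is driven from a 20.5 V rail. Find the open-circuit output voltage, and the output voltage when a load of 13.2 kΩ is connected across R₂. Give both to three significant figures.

Unloaded: 14.9 V; loaded: 14.3 V

Open-circuit: V = 20.5 × 1800/(680 + 1800) = 14.9 V.
With the load, R₂ becomes R₂‖R_L = 1584 Ω, so V = 20.5 × 1584/2264 = 14.3 V.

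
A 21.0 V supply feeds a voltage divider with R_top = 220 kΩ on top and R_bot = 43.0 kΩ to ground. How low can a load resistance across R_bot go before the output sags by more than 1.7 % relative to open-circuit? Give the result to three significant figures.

Output resistance R_th = R_top‖R_bot = (220 × 43.0)/263.0 = 35.97 kΩ.
The fractional drop is R_th/(R_th + R_L); requiring this ≤ 0.0170 gives R_L ≥ R_th(1/0.0170 − 1) = 35.97 × 57.82 = 2.08 MΩ.

R_L(min) ≈ 2.08 MΩ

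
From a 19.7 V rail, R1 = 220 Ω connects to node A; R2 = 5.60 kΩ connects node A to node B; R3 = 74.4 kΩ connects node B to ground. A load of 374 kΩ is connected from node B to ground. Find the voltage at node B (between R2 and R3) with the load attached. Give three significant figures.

V ≈ 18.0 V

At node B, R3 is in parallel with the load: R3‖R_L = 62060 Ω.
Below node A the resistance is R2 + (R3‖R_L) = 67660 Ω, so V_A = 19.7 × 67660/67880 = 19.64 V.
Then V_B = V_A × (R3‖R_L)/(R2 + R3‖R_L) = 19.64 × 62060/67660 = 18.0 V.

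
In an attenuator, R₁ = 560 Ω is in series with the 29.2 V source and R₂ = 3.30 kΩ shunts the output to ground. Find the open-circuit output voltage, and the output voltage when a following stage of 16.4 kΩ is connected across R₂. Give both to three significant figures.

Open-circuit: V = 29.2 × 3300/(560 + 3300) = 25.0 V.
With the load, R₂ becomes R₂‖R_L = 2747 Ω, so V = 29.2 × 2747/3307 = 24.3 V.

Unloaded: 25.0 V; loaded: 24.3 V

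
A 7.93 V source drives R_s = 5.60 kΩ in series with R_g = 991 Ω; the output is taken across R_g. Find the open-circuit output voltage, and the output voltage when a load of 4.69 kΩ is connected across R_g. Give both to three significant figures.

Open-circuit: V = 7.93 × 991/(5600 + 991) = 1.19 V.
With the load, R_g becomes R_g‖R_L = 818.1 Ω, so V = 7.93 × 818.1/6418 = 1.01 V.

Unloaded: 1.19 V; loaded: 1.01 V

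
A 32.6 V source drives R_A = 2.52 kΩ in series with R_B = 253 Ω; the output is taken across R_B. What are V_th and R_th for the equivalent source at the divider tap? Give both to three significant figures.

V_th = 2.97 V, R_th = 230 Ω

V_th is the open-circuit tap voltage: 32.6 × 253/(2520 + 253) = 2.97 V.
With the supply zeroed, R_A and R_B appear in parallel from the tap: R_th = R_A‖R_B = (2520 × 253)/2773 = 230 Ω.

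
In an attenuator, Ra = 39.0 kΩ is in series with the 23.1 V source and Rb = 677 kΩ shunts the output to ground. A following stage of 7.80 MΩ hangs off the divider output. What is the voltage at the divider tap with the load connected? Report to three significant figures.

The load sits in parallel with Rb: Rb‖R_L = (677 × 7800) / (677 + 7800) = 622.9 kΩ.
V_out = 23.1 × 622.9 / (39.0 + 622.9) = 23.1 × 622.9/661.9 = 21.7 V.
(Unloaded it would have been 21.8 V.)

V_out ≈ 21.7 V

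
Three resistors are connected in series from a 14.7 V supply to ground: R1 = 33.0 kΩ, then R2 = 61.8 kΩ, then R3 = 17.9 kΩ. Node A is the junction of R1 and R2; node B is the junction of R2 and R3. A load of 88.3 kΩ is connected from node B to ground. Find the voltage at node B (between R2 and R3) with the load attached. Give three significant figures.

At node B, R3 is in parallel with the load: R3‖R_L = 14.88 kΩ.
Below node A the resistance is R2 + (R3‖R_L) = 76.68 kΩ, so V_A = 14.7 × 76.68/109.7 = 10.28 V.
Then V_B = V_A × (R3‖R_L)/(R2 + R3‖R_L) = 10.28 × 14.88/76.68 = 1.99 V.

V ≈ 1.99 V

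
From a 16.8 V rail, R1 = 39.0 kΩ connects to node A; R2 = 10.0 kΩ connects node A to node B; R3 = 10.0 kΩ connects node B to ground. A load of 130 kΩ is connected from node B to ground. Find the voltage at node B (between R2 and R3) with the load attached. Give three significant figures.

At node B, R3 is in parallel with the load: R3‖R_L = 9.286 kΩ.
Below node A the resistance is R2 + (R3‖R_L) = 19.29 kΩ, so V_A = 16.8 × 19.29/58.29 = 5.559 V.
Then V_B = V_A × (R3‖R_L)/(R2 + R3‖R_L) = 5.559 × 9.286/19.29 = 2.68 V.

V ≈ 2.68 V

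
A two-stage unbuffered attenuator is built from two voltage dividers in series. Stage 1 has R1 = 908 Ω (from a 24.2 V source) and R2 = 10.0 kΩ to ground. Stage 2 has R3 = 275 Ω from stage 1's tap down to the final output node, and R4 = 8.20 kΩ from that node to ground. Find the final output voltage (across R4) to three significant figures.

Stage 2 presents R3+R4 = 8475 Ω as a load on stage 1's tap.
Stage 1's lower leg becomes R2‖(R3+R4) = 4587 Ω, so V_mid = 24.2 × 4587/5495 = 20.20 V.
Stage 2 is itself unloaded: V_out = V_mid × R4/(R3+R4) = 20.20 × 8200/8475 = 19.5 V.

V_out ≈ 19.5 V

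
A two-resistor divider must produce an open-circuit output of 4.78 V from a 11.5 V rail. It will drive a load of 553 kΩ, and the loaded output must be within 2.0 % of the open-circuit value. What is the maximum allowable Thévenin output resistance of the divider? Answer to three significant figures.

R_th ≤ 11.3 kΩ

Loading drop = R_th/(R_th + R_L) ≤ 0.0200, so R_th ≤ R_L · ε/(1−ε) = 553 kΩ × 0.0200/0.9800 = 11.3 kΩ.
(Any R1, R2 with R2/(R1+R2) = 0.416 and R1‖R2 ≤ 11.3 kΩ will meet the spec.)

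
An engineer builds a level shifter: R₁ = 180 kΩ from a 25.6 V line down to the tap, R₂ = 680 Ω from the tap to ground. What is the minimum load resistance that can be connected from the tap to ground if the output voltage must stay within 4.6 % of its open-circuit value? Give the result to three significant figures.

R_L(min) ≈ 14.0 kΩ

Output resistance R_th = R₁‖R₂ = (180000 × 680)/180700 = 677.4 Ω.
The fractional drop is R_th/(R_th + R_L); requiring this ≤ 0.0460 gives R_L ≥ R_th(1/0.0460 − 1) = 677.4 × 20.74 = 14.0 kΩ.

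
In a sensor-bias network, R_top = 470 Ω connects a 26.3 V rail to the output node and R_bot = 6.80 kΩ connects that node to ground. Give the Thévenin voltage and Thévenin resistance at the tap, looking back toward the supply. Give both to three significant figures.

V_th = 24.6 V, R_th = 440 Ω

V_th is the open-circuit tap voltage: 26.3 × 6800/(470 + 6800) = 24.6 V.
With the supply zeroed, R_top and R_bot appear in parallel from the tap: R_th = R_top‖R_bot = (470 × 6800)/7270 = 440 Ω.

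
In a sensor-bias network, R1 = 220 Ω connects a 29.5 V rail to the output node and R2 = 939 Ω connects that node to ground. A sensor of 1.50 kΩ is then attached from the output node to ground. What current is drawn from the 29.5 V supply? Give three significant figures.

R2‖R_L = 577.5 Ω, so the source sees R1 + R2‖R_L = 797.5 Ω.
I = 29.5 V / 797.5 Ω = 37.0 mA.

I ≈ 37.0 mA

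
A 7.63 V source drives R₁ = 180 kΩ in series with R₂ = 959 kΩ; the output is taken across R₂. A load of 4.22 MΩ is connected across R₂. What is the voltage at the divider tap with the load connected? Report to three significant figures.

V_out ≈ 6.20 V

The load sits in parallel with R₂: R₂‖R_L = (959 × 4220) / (959 + 4220) = 781.4 kΩ.
V_out = 7.63 × 781.4 / (180 + 781.4) = 7.63 × 781.4/961.4 = 6.20 V.
(Unloaded it would have been 6.42 V.)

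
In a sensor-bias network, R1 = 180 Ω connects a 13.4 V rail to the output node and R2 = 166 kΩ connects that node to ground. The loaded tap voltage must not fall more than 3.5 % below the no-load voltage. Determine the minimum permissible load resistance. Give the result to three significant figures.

R_L(min) ≈ 4.96 kΩ

Output resistance R_th = R1‖R2 = (180 × 166000)/166200 = 179.8 Ω.
The fractional drop is R_th/(R_th + R_L); requiring this ≤ 0.0350 gives R_L ≥ R_th(1/0.0350 − 1) = 179.8 × 27.57 = 4.96 kΩ.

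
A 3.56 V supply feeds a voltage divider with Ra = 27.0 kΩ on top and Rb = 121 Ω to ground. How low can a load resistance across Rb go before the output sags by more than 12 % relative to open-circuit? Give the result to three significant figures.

Output resistance R_th = Ra‖Rb = (27000 × 121)/27120 = 120.5 Ω.
The fractional drop is R_th/(R_th + R_L); requiring this ≤ 0.120 gives R_L ≥ R_th(1/0.120 − 1) = 120.5 × 7.333 = 883 Ω.

R_L(min) ≈ 883 Ω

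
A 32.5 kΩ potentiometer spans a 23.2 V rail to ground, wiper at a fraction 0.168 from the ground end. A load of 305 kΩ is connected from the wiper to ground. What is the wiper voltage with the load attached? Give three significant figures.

The wiper splits the pot into (1−α)R = 27.04 kΩ above and αR = 5.460 kΩ below.
Lower section ‖ load = 5.364 kΩ.
V_wiper = 23.2 × 5.364/(27.04 + 5.364) = 3.84 V.

V ≈ 3.84 V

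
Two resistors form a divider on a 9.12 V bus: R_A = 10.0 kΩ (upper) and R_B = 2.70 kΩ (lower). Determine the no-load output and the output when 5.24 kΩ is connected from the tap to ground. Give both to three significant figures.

Unloaded: 1.94 V; loaded: 1.38 V

Open-circuit: V = 9.12 × 2.70/(10.0 + 2.70) = 1.94 V.
With the load, R_B becomes R_B‖R_L = 1.782 kΩ, so V = 9.12 × 1.782/11.78 = 1.38 V.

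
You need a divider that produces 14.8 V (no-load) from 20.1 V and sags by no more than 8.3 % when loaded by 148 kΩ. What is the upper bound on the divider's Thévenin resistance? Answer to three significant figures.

R_th ≤ 13.4 kΩ

Loading drop = R_th/(R_th + R_L) ≤ 0.0830, so R_th ≤ R_L · ε/(1−ε) = 148 kΩ × 0.0830/0.9170 = 13.4 kΩ.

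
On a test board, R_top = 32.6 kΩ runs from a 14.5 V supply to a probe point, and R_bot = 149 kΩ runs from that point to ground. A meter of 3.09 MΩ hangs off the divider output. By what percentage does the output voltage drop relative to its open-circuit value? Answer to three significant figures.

0.858 %

The divider's output (Thévenin) resistance is R_top‖R_bot = 26.75 kΩ.
Fractional drop under load = R_th/(R_th + R_L) = 26.75 / (26.75 + 3090) = 0.008582.
So the output falls by 0.858 %.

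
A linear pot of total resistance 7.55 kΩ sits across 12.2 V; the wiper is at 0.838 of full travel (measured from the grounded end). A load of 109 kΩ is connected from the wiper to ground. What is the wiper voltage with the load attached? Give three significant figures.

The wiper splits the pot into (1−α)R = 1.223 kΩ above and αR = 6.327 kΩ below.
Lower section ‖ load = 5.980 kΩ.
V_wiper = 12.2 × 5.980/(1.223 + 5.980) = 10.1 V.

V ≈ 10.1 V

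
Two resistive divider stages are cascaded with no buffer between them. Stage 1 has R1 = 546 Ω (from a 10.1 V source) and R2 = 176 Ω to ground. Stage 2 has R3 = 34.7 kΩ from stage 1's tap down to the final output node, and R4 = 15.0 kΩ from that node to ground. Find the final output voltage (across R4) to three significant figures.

Stage 2 presents R3+R4 = 49700 Ω as a load on stage 1's tap.
Stage 1's lower leg becomes R2‖(R3+R4) = 175.4 Ω, so V_mid = 10.1 × 175.4/721.4 = 2.455 V.
Stage 2 is itself unloaded: V_out = V_mid × R4/(R3+R4) = 2.455 × 15000/49700 = 0.741 V.

V_out ≈ 0.741 V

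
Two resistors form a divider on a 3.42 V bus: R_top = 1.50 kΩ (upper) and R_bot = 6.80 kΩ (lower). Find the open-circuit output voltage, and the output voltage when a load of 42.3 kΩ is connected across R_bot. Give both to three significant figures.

Open-circuit: V = 3.42 × 6.80/(1.50 + 6.80) = 2.80 V.
With the load, R_bot becomes R_bot‖R_L = 5.858 kΩ, so V = 3.42 × 5.858/7.358 = 2.72 V.

Unloaded: 2.80 V; loaded: 2.72 V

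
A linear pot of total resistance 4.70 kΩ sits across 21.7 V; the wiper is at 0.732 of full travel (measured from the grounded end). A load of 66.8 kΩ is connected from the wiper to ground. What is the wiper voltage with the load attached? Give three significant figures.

The wiper splits the pot into (1−α)R = 1.260 kΩ above and αR = 3.440 kΩ below.
Lower section ‖ load = 3.272 kΩ.
V_wiper = 21.7 × 3.272/(1.260 + 3.272) = 15.7 V.

V ≈ 15.7 V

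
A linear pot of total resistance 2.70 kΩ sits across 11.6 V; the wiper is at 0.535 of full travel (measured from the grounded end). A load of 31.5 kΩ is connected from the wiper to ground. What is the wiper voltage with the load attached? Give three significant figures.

The wiper splits the pot into (1−α)R = 1.256 kΩ above and αR = 1.444 kΩ below.
Lower section ‖ load = 1.381 kΩ.
V_wiper = 11.6 × 1.381/(1.256 + 1.381) = 6.08 V.

V ≈ 6.08 V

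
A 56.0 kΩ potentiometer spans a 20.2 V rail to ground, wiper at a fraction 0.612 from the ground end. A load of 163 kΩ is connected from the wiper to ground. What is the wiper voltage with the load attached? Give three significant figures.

V ≈ 11.4 V

The wiper splits the pot into (1−α)R = 21.73 kΩ above and αR = 34.27 kΩ below.
Lower section ‖ load = 28.32 kΩ.
V_wiper = 20.2 × 28.32/(21.73 + 28.32) = 11.4 V.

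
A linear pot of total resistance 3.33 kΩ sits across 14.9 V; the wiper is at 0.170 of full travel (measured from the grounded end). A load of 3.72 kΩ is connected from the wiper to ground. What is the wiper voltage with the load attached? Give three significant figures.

V ≈ 2.25 V

The wiper splits the pot into (1−α)R = 2764 Ω above and αR = 566.1 Ω below.
Lower section ‖ load = 491.3 Ω.
V_wiper = 14.9 × 491.3/(2764 + 491.3) = 2.25 V.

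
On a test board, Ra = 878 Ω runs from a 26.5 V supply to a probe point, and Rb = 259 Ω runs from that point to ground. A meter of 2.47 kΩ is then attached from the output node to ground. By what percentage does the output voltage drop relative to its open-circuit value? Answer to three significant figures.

7.49 %

The divider's output (Thévenin) resistance is Ra‖Rb = 200.0 Ω.
Fractional drop under load = R_th/(R_th + R_L) = 200.0 / (200.0 + 2470) = 0.07491.
So the output falls by 7.49 %.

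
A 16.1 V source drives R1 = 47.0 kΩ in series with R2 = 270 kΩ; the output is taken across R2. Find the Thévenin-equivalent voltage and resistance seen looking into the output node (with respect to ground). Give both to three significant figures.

V_th is the open-circuit tap voltage: 16.1 × 270/(47.0 + 270) = 13.7 V.
With the supply zeroed, R1 and R2 appear in parallel from the tap: R_th = R1‖R2 = (47.0 × 270)/317.0 = 40.0 kΩ.

V_th = 13.7 V, R_th = 40.0 kΩ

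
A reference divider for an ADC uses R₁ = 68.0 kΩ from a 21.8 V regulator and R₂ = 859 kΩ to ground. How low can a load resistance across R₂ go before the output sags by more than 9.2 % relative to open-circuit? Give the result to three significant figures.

R_L(min) ≈ 622 kΩ

Output resistance R_th = R₁‖R₂ = (68.0 × 859)/927.0 = 63.01 kΩ.
The fractional drop is R_th/(R_th + R_L); requiring this ≤ 0.0920 gives R_L ≥ R_th(1/0.0920 − 1) = 63.01 × 9.870 = 622 kΩ.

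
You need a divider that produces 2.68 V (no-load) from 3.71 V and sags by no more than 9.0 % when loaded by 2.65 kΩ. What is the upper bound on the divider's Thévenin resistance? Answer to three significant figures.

R_th ≤ 262 Ω

Loading drop = R_th/(R_th + R_L) ≤ 0.0900, so R_th ≤ R_L · ε/(1−ε) = 2.65 kΩ × 0.0900/0.9100 = 262 Ω.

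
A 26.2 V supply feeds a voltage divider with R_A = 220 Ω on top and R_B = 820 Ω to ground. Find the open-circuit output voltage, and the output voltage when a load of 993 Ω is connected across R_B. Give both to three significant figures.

Open-circuit: V = 26.2 × 820/(220 + 820) = 20.7 V.
With the load, R_B becomes R_B‖R_L = 449.1 Ω, so V = 26.2 × 449.1/669.1 = 17.6 V.

Unloaded: 20.7 V; loaded: 17.6 V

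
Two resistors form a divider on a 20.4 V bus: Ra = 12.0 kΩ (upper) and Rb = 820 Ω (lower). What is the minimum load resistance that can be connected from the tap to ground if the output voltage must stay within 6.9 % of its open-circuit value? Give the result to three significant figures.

Output resistance R_th = Ra‖Rb = (12000 × 820)/12820 = 767.6 Ω.
The fractional drop is R_th/(R_th + R_L); requiring this ≤ 0.0690 gives R_L ≥ R_th(1/0.0690 − 1) = 767.6 × 13.49 = 10.4 kΩ.

R_L(min) ≈ 10.4 kΩ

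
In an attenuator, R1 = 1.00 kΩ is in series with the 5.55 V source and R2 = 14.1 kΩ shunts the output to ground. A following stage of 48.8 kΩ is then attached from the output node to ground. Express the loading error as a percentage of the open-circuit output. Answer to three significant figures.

The divider's output (Thévenin) resistance is R1‖R2 = 0.9338 kΩ.
Fractional drop under load = R_th/(R_th + R_L) = 0.9338 / (0.9338 + 48.8) = 0.01878.
So the output falls by 1.88 %.

1.88 %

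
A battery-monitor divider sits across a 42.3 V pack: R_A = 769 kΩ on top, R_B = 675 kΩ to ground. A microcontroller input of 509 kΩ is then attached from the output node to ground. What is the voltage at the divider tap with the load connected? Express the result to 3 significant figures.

The load sits in parallel with R_B: R_B‖R_L = (675 × 509) / (675 + 509) = 290.2 kΩ.
V_out = 42.3 × 290.2 / (769 + 290.2) = 42.3 × 290.2/1059 = 11.6 V.
(Unloaded it would have been 19.8 V.)

V_out ≈ 11.6 V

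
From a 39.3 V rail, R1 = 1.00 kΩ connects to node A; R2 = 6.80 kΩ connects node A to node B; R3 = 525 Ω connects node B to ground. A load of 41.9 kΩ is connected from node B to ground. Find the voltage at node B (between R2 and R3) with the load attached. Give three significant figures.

At node B, R3 is in parallel with the load: R3‖R_L = 518.5 Ω.
Below node A the resistance is R2 + (R3‖R_L) = 7319 Ω, so V_A = 39.3 × 7319/8319 = 34.58 V.
Then V_B = V_A × (R3‖R_L)/(R2 + R3‖R_L) = 34.58 × 518.5/7319 = 2.45 V.

V ≈ 2.45 V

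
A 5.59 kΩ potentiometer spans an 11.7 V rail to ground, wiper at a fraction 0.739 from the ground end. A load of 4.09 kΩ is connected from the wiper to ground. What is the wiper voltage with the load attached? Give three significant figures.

V ≈ 6.84 V

The wiper splits the pot into (1−α)R = 1.459 kΩ above and αR = 4.131 kΩ below.
Lower section ‖ load = 2.055 kΩ.
V_wiper = 11.7 × 2.055/(1.459 + 2.055) = 6.84 V.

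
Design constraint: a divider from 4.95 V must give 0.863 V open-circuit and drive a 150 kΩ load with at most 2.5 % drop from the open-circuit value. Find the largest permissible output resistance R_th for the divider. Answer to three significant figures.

Loading drop = R_th/(R_th + R_L) ≤ 0.0250, so R_th ≤ R_L · ε/(1−ε) = 150 kΩ × 0.0250/0.9750 = 3.85 kΩ.
(Any R1, R2 with R2/(R1+R2) = 0.174 and R1‖R2 ≤ 3.85 kΩ will meet the spec.)

R_th ≤ 3.85 kΩ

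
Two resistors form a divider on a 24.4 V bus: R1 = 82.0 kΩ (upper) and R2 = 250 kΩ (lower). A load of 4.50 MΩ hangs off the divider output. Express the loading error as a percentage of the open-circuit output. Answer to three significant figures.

1.35 %

The divider's output (Thévenin) resistance is R1‖R2 = 61.75 kΩ.
Fractional drop under load = R_th/(R_th + R_L) = 61.75 / (61.75 + 4500) = 0.01354.
So the output falls by 1.35 %.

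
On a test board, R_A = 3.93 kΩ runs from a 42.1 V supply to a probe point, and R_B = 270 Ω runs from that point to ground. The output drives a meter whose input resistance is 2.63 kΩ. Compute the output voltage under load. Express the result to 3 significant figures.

V_out ≈ 2.47 V

The load sits in parallel with R_B: R_B‖R_L = (270 × 2630) / (270 + 2630) = 244.9 Ω.
V_out = 42.1 × 244.9 / (3930 + 244.9) = 42.1 × 244.9/4175 = 2.47 V.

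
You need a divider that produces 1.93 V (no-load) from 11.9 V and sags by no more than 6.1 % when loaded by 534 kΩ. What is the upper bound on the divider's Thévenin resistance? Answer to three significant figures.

Loading drop = R_th/(R_th + R_L) ≤ 0.0610, so R_th ≤ R_L · ε/(1−ε) = 534 kΩ × 0.0610/0.9390 = 34.7 kΩ.
(Any R1, R2 with R2/(R1+R2) = 0.162 and R1‖R2 ≤ 34.7 kΩ will meet the spec.)

R_th ≤ 34.7 kΩ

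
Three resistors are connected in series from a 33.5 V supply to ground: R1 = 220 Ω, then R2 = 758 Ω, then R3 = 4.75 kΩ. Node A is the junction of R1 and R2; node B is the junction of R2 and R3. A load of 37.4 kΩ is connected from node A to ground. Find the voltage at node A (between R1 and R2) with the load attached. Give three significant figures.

Below node A the series string R2+R3 = 5508 Ω sits in parallel with the 37400 Ω load: 4801 Ω.
V_A = 33.5 × 4801/(220 + 4801) = 32.0 V.

V ≈ 32.0 V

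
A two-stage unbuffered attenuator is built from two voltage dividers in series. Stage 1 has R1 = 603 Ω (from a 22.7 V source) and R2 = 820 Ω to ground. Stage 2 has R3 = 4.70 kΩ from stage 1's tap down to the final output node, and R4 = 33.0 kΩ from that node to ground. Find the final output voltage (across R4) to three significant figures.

V_out ≈ 11.3 V

Stage 2 presents R3+R4 = 37700 Ω as a load on stage 1's tap.
Stage 1's lower leg becomes R2‖(R3+R4) = 802.5 Ω, so V_mid = 22.7 × 802.5/1406 = 12.96 V.
Stage 2 is itself unloaded: V_out = V_mid × R4/(R3+R4) = 12.96 × 33000/37700 = 11.3 V.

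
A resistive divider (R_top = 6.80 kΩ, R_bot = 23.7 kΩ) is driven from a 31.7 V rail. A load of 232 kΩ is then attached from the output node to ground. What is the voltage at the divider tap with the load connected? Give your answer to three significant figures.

V_out ≈ 24.1 V

The load sits in parallel with R_bot: R_bot‖R_L = (23.7 × 232) / (23.7 + 232) = 21.50 kΩ.
V_out = 31.7 × 21.50 / (6.80 + 21.50) = 31.7 × 21.50/28.30 = 24.1 V.
(Unloaded it would have been 24.6 V.)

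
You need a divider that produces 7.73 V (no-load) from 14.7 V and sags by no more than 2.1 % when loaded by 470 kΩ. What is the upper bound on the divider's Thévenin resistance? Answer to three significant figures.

R_th ≤ 10.1 kΩ

Loading drop = R_th/(R_th + R_L) ≤ 0.0210, so R_th ≤ R_L · ε/(1−ε) = 470 kΩ × 0.0210/0.9790 = 10.1 kΩ.
(Any R1, R2 with R2/(R1+R2) = 0.526 and R1‖R2 ≤ 10.1 kΩ will meet the spec.)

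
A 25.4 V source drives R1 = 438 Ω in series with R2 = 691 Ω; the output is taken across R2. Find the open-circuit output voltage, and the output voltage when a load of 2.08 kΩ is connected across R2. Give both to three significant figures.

Open-circuit: V = 25.4 × 691/(438 + 691) = 15.5 V.
With the load, R2 becomes R2‖R_L = 518.7 Ω, so V = 25.4 × 518.7/956.7 = 13.8 V.

Unloaded: 15.5 V; loaded: 13.8 V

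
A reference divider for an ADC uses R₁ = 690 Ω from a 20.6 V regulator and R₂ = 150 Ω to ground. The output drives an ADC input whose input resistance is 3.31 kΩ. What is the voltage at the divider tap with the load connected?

The load sits in parallel with R₂: R₂‖R_L = (150 × 3310) / (150 + 3310) = 143.5 Ω.
V_out = 20.6 × 143.5 / (690 + 143.5) = 20.6 × 143.5/833.5 = 3.55 V.
(Unloaded it would have been 3.68 V.)

V_out ≈ 3.55 V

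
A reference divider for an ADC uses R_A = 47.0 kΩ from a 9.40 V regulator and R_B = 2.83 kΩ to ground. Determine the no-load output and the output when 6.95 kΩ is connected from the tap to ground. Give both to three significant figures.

Open-circuit: V = 9.40 × 2.83/(47.0 + 2.83) = 0.534 V.
With the load, R_B becomes R_B‖R_L = 2.011 kΩ, so V = 9.40 × 2.011/49.01 = 0.386 V.

Unloaded: 0.534 V; loaded: 0.386 V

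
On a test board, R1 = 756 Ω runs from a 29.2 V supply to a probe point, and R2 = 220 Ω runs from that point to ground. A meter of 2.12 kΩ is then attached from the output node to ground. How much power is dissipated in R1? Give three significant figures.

P ≈ 706 mW

Total resistance from the source is R1 + (R2‖R_L) = 955.3 Ω, so I = 29.2/955.3 Ω = 30.57 mA.
P = I²·R1 = (30.57 mA)² × 756 Ω = 706 mW.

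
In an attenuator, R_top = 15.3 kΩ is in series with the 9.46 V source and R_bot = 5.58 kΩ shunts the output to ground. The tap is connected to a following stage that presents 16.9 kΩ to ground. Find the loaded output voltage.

The load sits in parallel with R_bot: R_bot‖R_L = (5.58 × 16.9) / (5.58 + 16.9) = 4.195 kΩ.
V_out = 9.46 × 4.195 / (15.3 + 4.195) = 9.46 × 4.195/19.49 = 2.04 V.

V_out ≈ 2.04 V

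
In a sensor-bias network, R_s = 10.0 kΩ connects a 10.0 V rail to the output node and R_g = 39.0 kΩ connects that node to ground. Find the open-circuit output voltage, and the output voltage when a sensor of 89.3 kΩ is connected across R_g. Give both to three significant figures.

Unloaded: 7.96 V; loaded: 7.31 V

Open-circuit: V = 10.0 × 39.0/(10.0 + 39.0) = 7.96 V.
With the load, R_g becomes R_g‖R_L = 27.14 kΩ, so V = 10.0 × 27.14/37.14 = 7.31 V.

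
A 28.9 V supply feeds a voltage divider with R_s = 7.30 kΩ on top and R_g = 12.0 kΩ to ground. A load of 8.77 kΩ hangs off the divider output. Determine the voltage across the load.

The load sits in parallel with R_g: R_g‖R_L = (12.0 × 8.77) / (12.0 + 8.77) = 5.067 kΩ.
V_out = 28.9 × 5.067 / (7.30 + 5.067) = 28.9 × 5.067/12.37 = 11.8 V.

V_out ≈ 11.8 V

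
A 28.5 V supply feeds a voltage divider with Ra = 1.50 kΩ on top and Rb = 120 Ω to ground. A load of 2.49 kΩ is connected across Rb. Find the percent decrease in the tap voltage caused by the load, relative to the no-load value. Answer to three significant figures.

4.27 %

The divider's output (Thévenin) resistance is Ra‖Rb = 111.1 Ω.
Fractional drop under load = R_th/(R_th + R_L) = 111.1 / (111.1 + 2490) = 0.04272.
So the output falls by 4.27 %.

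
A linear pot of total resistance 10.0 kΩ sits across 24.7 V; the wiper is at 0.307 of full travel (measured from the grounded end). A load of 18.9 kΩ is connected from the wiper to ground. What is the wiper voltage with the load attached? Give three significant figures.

V ≈ 6.82 V

The wiper splits the pot into (1−α)R = 6.930 kΩ above and αR = 3.070 kΩ below.
Lower section ‖ load = 2.641 kΩ.
V_wiper = 24.7 × 2.641/(6.930 + 2.641) = 6.82 V.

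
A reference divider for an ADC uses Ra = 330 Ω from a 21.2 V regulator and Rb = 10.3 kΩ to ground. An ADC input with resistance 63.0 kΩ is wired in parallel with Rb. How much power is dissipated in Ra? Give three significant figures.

Total resistance from the source is Ra + (Rb‖R_L) = 9183 Ω, so I = 21.2/9183 Ω = 2.309 mA.
P = I²·Ra = (2.309 mA)² × 330 Ω = 1.76 mW.

P ≈ 1.76 mW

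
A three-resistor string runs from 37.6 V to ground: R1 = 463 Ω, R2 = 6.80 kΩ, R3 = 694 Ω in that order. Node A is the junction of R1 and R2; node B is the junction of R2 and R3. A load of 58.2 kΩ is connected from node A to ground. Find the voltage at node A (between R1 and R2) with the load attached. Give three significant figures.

Below node A the series string R2+R3 = 7494 Ω sits in parallel with the 58200 Ω load: 6639 Ω.
V_A = 37.6 × 6639/(463 + 6639) = 35.1 V.

V ≈ 35.1 V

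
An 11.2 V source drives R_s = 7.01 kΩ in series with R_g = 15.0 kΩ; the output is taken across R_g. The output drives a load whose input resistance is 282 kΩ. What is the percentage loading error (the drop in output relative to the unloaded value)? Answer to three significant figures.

1.67 %

The divider's output (Thévenin) resistance is R_s‖R_g = 4.777 kΩ.
Fractional drop under load = R_th/(R_th + R_L) = 4.777 / (4.777 + 282) = 0.01666.
So the output falls by 1.67 %.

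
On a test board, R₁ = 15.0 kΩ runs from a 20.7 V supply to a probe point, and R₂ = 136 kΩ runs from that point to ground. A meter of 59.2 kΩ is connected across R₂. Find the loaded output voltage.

The load sits in parallel with R₂: R₂‖R_L = (136 × 59.2) / (136 + 59.2) = 41.25 kΩ.
V_out = 20.7 × 41.25 / (15.0 + 41.25) = 20.7 × 41.25/56.25 = 15.2 V.

V_out ≈ 15.2 V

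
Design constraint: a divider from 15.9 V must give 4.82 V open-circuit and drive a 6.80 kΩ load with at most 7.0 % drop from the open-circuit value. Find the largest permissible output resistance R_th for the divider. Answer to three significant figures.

Loading drop = R_th/(R_th + R_L) ≤ 0.0700, so R_th ≤ R_L · ε/(1−ε) = 6.80 kΩ × 0.0700/0.9300 = 512 Ω.
(Any R1, R2 with R2/(R1+R2) = 0.303 and R1‖R2 ≤ 512 Ω will meet the spec.)

R_th ≤ 512 Ω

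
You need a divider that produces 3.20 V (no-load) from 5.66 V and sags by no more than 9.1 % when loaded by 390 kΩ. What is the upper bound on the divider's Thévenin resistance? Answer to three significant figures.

Loading drop = R_th/(R_th + R_L) ≤ 0.0910, so R_th ≤ R_L · ε/(1−ε) = 390 kΩ × 0.0910/0.9090 = 39.0 kΩ.
(Any R1, R2 with R2/(R1+R2) = 0.565 and R1‖R2 ≤ 39.0 kΩ will meet the spec.)

R_th ≤ 39.0 kΩ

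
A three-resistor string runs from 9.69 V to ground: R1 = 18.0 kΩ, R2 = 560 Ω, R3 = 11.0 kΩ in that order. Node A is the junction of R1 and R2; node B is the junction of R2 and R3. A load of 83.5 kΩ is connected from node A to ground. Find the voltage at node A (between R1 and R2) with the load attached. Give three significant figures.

V ≈ 3.49 V

Below node A the series string R2+R3 = 11560 Ω sits in parallel with the 83500 Ω load: 10150 Ω.
V_A = 9.69 × 10150/(18000 + 10150) = 3.49 V.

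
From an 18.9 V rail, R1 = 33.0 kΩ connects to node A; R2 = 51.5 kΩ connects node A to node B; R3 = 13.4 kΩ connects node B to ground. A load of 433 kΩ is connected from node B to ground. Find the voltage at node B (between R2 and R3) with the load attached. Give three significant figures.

At node B, R3 is in parallel with the load: R3‖R_L = 13.00 kΩ.
Below node A the resistance is R2 + (R3‖R_L) = 64.50 kΩ, so V_A = 18.9 × 64.50/97.50 = 12.50 V.
Then V_B = V_A × (R3‖R_L)/(R2 + R3‖R_L) = 12.50 × 13.00/64.50 = 2.52 V.

V ≈ 2.52 V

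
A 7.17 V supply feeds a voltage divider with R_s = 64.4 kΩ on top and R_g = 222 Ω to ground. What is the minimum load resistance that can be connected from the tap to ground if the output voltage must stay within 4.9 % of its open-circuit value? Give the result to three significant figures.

Output resistance R_th = R_s‖R_g = (64400 × 222)/64620 = 221.2 Ω.
The fractional drop is R_th/(R_th + R_L); requiring this ≤ 0.0490 gives R_L ≥ R_th(1/0.0490 − 1) = 221.2 × 19.41 = 4.29 kΩ.

R_L(min) ≈ 4.29 kΩ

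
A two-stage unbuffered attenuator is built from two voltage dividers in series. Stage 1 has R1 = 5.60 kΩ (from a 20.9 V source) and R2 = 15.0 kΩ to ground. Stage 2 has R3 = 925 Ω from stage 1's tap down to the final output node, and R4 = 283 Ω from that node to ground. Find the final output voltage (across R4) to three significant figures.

V_out ≈ 0.815 V

Stage 2 presents R3+R4 = 1208 Ω as a load on stage 1's tap.
Stage 1's lower leg becomes R2‖(R3+R4) = 1118 Ω, so V_mid = 20.9 × 1118/6718 = 3.478 V.
Stage 2 is itself unloaded: V_out = V_mid × R4/(R3+R4) = 3.478 × 283/1208 = 0.815 V.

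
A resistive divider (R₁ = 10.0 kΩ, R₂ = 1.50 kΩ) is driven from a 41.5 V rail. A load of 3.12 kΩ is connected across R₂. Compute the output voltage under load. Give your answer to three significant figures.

The load sits in parallel with R₂: R₂‖R_L = (1.50 × 3.12) / (1.50 + 3.12) = 1.013 kΩ.
V_out = 41.5 × 1.013 / (10.0 + 1.013) = 41.5 × 1.013/11.01 = 3.82 V.

V_out ≈ 3.82 V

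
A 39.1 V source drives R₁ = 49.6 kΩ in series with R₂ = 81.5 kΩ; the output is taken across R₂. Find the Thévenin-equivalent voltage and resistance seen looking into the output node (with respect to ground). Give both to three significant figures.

V_th = 24.3 V, R_th = 30.8 kΩ

V_th is the open-circuit tap voltage: 39.1 × 81.5/(49.6 + 81.5) = 24.3 V.
With the supply zeroed, R₁ and R₂ appear in parallel from the tap: R_th = R₁‖R₂ = (49.6 × 81.5)/131.1 = 30.8 kΩ.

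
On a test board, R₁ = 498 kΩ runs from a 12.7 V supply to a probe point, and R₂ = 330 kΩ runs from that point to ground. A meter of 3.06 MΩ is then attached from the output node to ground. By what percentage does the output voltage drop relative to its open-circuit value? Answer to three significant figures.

6.09 %

The divider's output (Thévenin) resistance is R₁‖R₂ = 198.5 kΩ.
Fractional drop under load = R_th/(R_th + R_L) = 198.5 / (198.5 + 3060) = 0.06091.
So the output falls by 6.09 %.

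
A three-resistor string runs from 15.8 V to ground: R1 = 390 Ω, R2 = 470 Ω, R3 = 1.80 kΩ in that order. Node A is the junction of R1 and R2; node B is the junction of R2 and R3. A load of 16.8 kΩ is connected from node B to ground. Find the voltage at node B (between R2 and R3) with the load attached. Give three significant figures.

At node B, R3 is in parallel with the load: R3‖R_L = 1626 Ω.
Below node A the resistance is R2 + (R3‖R_L) = 2096 Ω, so V_A = 15.8 × 2096/2486 = 13.32 V.
Then V_B = V_A × (R3‖R_L)/(R2 + R3‖R_L) = 13.32 × 1626/2096 = 10.3 V.

V ≈ 10.3 V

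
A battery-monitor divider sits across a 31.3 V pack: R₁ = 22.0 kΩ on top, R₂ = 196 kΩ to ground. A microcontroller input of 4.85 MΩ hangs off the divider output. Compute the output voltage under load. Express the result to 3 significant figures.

V_out ≈ 28.0 V

The load sits in parallel with R₂: R₂‖R_L = (196 × 4850) / (196 + 4850) = 188.4 kΩ.
V_out = 31.3 × 188.4 / (22.0 + 188.4) = 31.3 × 188.4/210.4 = 28.0 V.
(Unloaded it would have been 28.1 V.)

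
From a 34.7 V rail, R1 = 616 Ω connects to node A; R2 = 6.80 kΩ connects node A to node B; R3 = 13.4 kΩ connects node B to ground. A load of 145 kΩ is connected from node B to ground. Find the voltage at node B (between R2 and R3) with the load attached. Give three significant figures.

At node B, R3 is in parallel with the load: R3‖R_L = 12270 Ω.
Below node A the resistance is R2 + (R3‖R_L) = 19070 Ω, so V_A = 34.7 × 19070/19680 = 33.61 V.
Then V_B = V_A × (R3‖R_L)/(R2 + R3‖R_L) = 33.61 × 12270/19070 = 21.6 V.

V ≈ 21.6 V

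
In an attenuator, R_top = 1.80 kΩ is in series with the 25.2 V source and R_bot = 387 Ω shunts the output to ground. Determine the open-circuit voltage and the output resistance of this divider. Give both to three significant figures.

V_th is the open-circuit tap voltage: 25.2 × 387/(1800 + 387) = 4.46 V.
With the supply zeroed, R_top and R_bot appear in parallel from the tap: R_th = R_top‖R_bot = (1800 × 387)/2187 = 319 Ω.

V_th = 4.46 V, R_th = 319 Ω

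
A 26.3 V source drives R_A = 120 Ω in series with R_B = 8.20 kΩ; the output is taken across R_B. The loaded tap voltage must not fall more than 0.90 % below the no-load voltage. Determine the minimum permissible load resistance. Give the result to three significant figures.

R_L(min) ≈ 13.0 kΩ

Output resistance R_th = R_A‖R_B = (120 × 8200)/8320 = 118.3 Ω.
The fractional drop is R_th/(R_th + R_L); requiring this ≤ 0.00900 gives R_L ≥ R_th(1/0.00900 − 1) = 118.3 × 110.1 = 13.0 kΩ.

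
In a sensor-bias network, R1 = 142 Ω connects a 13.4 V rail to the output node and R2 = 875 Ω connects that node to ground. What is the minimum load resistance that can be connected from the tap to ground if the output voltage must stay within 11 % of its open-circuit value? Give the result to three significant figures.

R_L(min) ≈ 988 Ω

Output resistance R_th = R1‖R2 = (142 × 875)/1017 = 122.2 Ω.
The fractional drop is R_th/(R_th + R_L); requiring this ≤ 0.110 gives R_L ≥ R_th(1/0.110 − 1) = 122.2 × 8.091 = 988 Ω.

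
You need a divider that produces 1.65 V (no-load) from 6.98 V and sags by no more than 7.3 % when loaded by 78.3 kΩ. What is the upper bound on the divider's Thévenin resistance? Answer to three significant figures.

Loading drop = R_th/(R_th + R_L) ≤ 0.0730, so R_th ≤ R_L · ε/(1−ε) = 78.3 kΩ × 0.0730/0.9270 = 6.17 kΩ.
(Any R1, R2 with R2/(R1+R2) = 0.236 and R1‖R2 ≤ 6.17 kΩ will meet the spec.)

R_th ≤ 6.17 kΩ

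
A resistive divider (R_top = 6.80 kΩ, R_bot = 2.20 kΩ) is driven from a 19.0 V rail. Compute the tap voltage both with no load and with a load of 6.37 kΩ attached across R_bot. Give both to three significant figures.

Unloaded: 4.64 V; loaded: 3.68 V

Open-circuit: V = 19.0 × 2.20/(6.80 + 2.20) = 4.64 V.
With the load, R_bot becomes R_bot‖R_L = 1.635 kΩ, so V = 19.0 × 1.635/8.435 = 3.68 V.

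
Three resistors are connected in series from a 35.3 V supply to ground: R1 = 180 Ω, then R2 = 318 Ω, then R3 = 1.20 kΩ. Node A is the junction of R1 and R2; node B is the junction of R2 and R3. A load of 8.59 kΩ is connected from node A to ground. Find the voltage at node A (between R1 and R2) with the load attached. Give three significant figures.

Below node A the series string R2+R3 = 1518 Ω sits in parallel with the 8590 Ω load: 1290 Ω.
V_A = 35.3 × 1290/(180 + 1290) = 31.0 V.

V ≈ 31.0 V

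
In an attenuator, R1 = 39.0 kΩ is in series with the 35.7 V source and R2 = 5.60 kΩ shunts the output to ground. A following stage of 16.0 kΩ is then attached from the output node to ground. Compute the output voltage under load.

The load sits in parallel with R2: R2‖R_L = (5.60 × 16.0) / (5.60 + 16.0) = 4.148 kΩ.
V_out = 35.7 × 4.148 / (39.0 + 4.148) = 35.7 × 4.148/43.15 = 3.43 V.
(Unloaded it would have been 4.48 V.)

V_out ≈ 3.43 V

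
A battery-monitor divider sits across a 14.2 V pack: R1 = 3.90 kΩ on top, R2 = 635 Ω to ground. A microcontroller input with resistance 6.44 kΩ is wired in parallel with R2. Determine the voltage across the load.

The load sits in parallel with R2: R2‖R_L = (635 × 6440) / (635 + 6440) = 578.0 Ω.
V_out = 14.2 × 578.0 / (3900 + 578.0) = 14.2 × 578.0/4478 = 1.83 V.

V_out ≈ 1.83 V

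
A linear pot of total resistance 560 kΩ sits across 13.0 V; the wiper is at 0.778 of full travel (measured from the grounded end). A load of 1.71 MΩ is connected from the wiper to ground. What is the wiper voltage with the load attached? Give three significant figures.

The wiper splits the pot into (1−α)R = 124.3 kΩ above and αR = 435.7 kΩ below.
Lower section ‖ load = 347.2 kΩ.
V_wiper = 13.0 × 347.2/(124.3 + 347.2) = 9.57 V.

V ≈ 9.57 V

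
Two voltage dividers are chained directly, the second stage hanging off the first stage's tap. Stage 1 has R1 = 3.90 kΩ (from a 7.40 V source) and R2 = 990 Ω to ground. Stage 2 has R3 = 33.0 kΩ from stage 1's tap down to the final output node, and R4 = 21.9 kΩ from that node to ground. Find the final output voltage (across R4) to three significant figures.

V_out ≈ 0.589 V

Stage 2 presents R3+R4 = 54900 Ω as a load on stage 1's tap.
Stage 1's lower leg becomes R2‖(R3+R4) = 972.5 Ω, so V_mid = 7.40 × 972.5/4872 = 1.477 V.
Stage 2 is itself unloaded: V_out = V_mid × R4/(R3+R4) = 1.477 × 21900/54900 = 0.589 V.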